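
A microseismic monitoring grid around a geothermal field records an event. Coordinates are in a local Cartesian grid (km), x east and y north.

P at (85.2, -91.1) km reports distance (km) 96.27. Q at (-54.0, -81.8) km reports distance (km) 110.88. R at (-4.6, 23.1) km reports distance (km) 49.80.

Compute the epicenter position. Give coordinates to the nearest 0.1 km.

31.5 km east, -11.2 km north

Circle about each station: (x − 85.2)² + (y + 91.1)² = 96.27²; (x + 54.0)² + (y + 81.8)² = 110.88²; (x + 4.6)² + (y − 23.1)² = 49.80².
Subtracting pairs of circle equations eliminates x²+y² and gives linear equations (the radical axes):
-278.4 x + 18.6 y = -8977.47
-179.6 x + 228.4 y = -8215.61
Solving the 2×2 system: x ≈ 31.5, y ≈ -11.2 km.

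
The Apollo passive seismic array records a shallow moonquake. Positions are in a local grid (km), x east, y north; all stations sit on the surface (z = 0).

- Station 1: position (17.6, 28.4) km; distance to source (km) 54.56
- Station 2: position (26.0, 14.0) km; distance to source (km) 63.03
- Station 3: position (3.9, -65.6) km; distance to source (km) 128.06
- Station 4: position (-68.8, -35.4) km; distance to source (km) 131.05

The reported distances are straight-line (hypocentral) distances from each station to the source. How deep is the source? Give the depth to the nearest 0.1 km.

Each station gives a sphere (x−x_i)² + (y−y_i)² + z² = d_i² (stations at z=0).
Subtracting the Station 1 sphere from Station 2 and Station 3: z² cancels, leaving linear equations in x and y:
16.8 x − 28.8 y = -1240.31
-27.4 x − 188.0 y = -10220.32
Solving: x ≈ 15.495, y ≈ 52.105 km (keep extra digits for the depth step; rounded: 15.5, 52.1).
Then from the Station 1 sphere: z² = 54.56² − (x − 17.6)² − (y − 28.4)² with x = 15.495, y = 52.105, so z ≈ 49.096 ≈ 49.1 km.

z ≈ 49.1 km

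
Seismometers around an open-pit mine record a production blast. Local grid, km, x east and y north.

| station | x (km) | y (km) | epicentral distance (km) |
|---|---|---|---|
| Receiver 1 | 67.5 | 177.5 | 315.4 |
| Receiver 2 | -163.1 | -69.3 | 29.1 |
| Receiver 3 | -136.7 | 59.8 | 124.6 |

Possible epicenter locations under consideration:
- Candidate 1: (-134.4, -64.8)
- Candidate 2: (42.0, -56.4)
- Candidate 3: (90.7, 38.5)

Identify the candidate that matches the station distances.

Candidate 1

For each candidate, compare |candidate − station| to the reported distance:
Candidate 1: residuals Receiver 1 0.0, Receiver 2 0.0, Receiver 3 0.0 → max 0.0 km
Candidate 2: residuals Receiver 1 80.1, Receiver 2 176.4, Receiver 3 88.6 → max 176.4 km
Candidate 3: residuals Receiver 1 174.5, Receiver 2 246.6, Receiver 3 103.8 → max 246.6 km
Only Candidate 1 has all residuals ≈ 0.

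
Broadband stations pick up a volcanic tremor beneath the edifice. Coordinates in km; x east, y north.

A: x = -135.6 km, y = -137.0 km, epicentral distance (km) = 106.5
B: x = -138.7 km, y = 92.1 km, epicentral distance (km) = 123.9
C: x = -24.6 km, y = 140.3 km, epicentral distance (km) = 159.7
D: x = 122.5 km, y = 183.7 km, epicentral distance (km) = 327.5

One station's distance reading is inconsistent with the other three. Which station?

C

Solve using three stations at a time. Using A, B, D (subtract circle equations pairwise → linear system) gives (x, y) ≈ (-124.8, -31.0).
Distances from that point to each station vs reported:
  A: calculated 106.5 vs reported 106.5 → residual 0.0 km
  B: calculated 123.9 vs reported 123.9 → residual 0.0 km
  C: calculated 198.5 vs reported 159.7 → residual 38.8 km
  D: calculated 327.5 vs reported 327.5 → residual 0.0 km
A, B, D are mutually consistent (residuals ≈ 0); C is off by 38.8 km.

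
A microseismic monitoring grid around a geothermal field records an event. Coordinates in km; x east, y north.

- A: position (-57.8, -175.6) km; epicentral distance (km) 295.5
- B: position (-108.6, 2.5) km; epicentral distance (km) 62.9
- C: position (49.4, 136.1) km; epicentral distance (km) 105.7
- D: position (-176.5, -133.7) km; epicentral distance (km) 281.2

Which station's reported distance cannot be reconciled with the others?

Solve using three stations at a time. Using A, C, D (subtract circle equations pairwise → linear system) gives (x, y) ≈ (-55.0, 119.9).
Distances from that point to each station vs reported:
  A: calculated 295.5 vs reported 295.5 → residual 0.0 km
  B: calculated 129.0 vs reported 62.9 → residual 66.1 km
  C: calculated 105.6 vs reported 105.7 → residual 0.1 km
  D: calculated 281.2 vs reported 281.2 → residual 0.0 km
A, C, D are mutually consistent (residuals ≈ 0); B is off by 66.1 km.

B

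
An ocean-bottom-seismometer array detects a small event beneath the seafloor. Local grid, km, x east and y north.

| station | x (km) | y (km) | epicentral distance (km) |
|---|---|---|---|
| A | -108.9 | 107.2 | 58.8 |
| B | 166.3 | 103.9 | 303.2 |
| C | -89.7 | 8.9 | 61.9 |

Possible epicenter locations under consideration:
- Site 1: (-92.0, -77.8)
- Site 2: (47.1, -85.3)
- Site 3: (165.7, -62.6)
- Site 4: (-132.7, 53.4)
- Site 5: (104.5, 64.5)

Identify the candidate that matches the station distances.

For each candidate, compare |candidate − station| to the reported distance:
Site 1: residuals A 127.0, B 12.6, C 24.8 → max 127.0 km
Site 2: residuals A 189.0, B 79.6, C 104.2 → max 189.0 km
Site 3: residuals A 264.1, B 136.7, C 203.3 → max 264.1 km
Site 4: residuals A 0.0, B 0.0, C 0.0 → max 0.0 km
Site 5: residuals A 158.8, B 229.9, C 140.1 → max 229.9 km
Only Site 4 has all residuals ≈ 0.

Site 4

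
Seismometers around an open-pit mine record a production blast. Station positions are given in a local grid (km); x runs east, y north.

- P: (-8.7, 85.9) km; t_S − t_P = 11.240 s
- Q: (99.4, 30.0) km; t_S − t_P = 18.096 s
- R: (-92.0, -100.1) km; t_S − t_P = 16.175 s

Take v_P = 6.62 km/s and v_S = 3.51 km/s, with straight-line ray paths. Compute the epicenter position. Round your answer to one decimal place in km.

x ≈ -33.6 km, y ≈ 5.7 km

Distance from S−P lag: d = Δt · v_P v_S / (v_P − v_S) = Δt · (6.62·3.51)/(6.62−3.51) ≈ 7.4714·Δt.
So d_P = 83.98, d_Q = 135.20, d_R = 120.85 km.
Circle about each station: (x + 8.7)² + (y − 85.9)² = 83.98²; (x − 99.4)² + (y − 30.0)² = 135.20²; (x + 92.0)² + (y + 100.1)² = 120.85².
Subtracting the P equation from the Q and R equations removes the quadratic terms:
216.2 x − 111.8 y = -7900.54
-166.6 x − 372.0 y = 3477.43
Solving the 2×2 system: x ≈ -33.6, y ≈ 5.7 km.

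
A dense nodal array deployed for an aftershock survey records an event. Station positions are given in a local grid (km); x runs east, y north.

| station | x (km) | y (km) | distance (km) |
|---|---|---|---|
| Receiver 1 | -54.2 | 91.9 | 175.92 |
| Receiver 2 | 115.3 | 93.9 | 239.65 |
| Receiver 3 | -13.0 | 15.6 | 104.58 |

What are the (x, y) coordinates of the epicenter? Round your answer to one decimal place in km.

x ≈ -45.5 km, y ≈ -83.8 km

Circle about each station: (x + 54.2)² + (y − 91.9)² = 175.92²; (x − 115.3)² + (y − 93.9)² = 239.65²; (x + 13.0)² + (y − 15.6)² = 104.58².
Subtracting pairs of circle equations eliminates x²+y² and gives linear equations (the radical axes):
339.0 x + 4.0 y = -15756.23
82.4 x − 152.6 y = 9039.98
Solving the 2×2 system: x ≈ -45.5, y ≈ -83.8 km.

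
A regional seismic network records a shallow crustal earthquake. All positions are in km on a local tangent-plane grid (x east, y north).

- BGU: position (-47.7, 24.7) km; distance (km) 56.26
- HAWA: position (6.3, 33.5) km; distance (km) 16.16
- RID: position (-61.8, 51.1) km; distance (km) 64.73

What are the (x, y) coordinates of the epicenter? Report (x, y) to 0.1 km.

Circle about each station: (x + 47.7)² + (y − 24.7)² = 56.26²; (x − 6.3)² + (y − 33.5)² = 16.16²; (x + 61.8)² + (y − 51.1)² = 64.73².
Subtracting pairs of circle equations eliminates x²+y² and gives linear equations (the radical axes):
108.0 x + 17.6 y = 1180.60
-28.2 x + 52.8 y = 2520.28
Solving the 2×2 system: x ≈ 2.9, y ≈ 49.3 km.

(2.9, 49.3)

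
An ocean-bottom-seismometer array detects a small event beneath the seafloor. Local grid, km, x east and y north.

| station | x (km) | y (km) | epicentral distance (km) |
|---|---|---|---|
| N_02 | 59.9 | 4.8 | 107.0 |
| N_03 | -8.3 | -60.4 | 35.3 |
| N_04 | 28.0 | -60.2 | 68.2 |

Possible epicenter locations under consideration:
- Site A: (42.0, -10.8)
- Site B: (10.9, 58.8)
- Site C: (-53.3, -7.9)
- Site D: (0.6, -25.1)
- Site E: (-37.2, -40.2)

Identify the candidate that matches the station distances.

For each candidate, compare |candidate − station| to the reported distance:
Site A: residuals N_02 83.3, N_03 35.3, N_04 16.9 → max 83.3 km
Site B: residuals N_02 34.1, N_03 85.4, N_04 52.0 → max 85.4 km
Site C: residuals N_02 6.9, N_03 33.8, N_04 28.5 → max 33.8 km
Site D: residuals N_02 40.6, N_03 1.1, N_04 23.7 → max 40.6 km
Site E: residuals N_02 0.0, N_03 0.0, N_04 0.0 → max 0.0 km
Only Site E has all residuals ≈ 0.

Site E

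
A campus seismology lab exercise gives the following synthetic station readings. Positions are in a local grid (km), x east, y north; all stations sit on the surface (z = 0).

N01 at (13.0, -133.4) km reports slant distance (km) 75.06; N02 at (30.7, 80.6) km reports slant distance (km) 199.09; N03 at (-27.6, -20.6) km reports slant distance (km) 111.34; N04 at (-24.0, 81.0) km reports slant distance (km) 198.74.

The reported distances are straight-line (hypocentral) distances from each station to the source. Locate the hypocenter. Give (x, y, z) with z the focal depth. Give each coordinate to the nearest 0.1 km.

(0.7, -104.1, 68.0)

Each station gives a sphere (x−x_i)² + (y−y_i)² + z² = d_i² (stations at z=0).
Subtracting the N01 sphere from N02 and N03: z² cancels, leaving linear equations in x and y:
35.4 x + 428.0 y = -44528.53
-81.2 x + 225.6 y = -23541.03
Solving: x ≈ 0.700, y ≈ -104.097 km (keep extra digits for the depth step; rounded: 0.7, -104.1).
Then from the N01 sphere: z² = 75.06² − (x − 13.0)² − (y + 133.4)² with x = 0.700, y = -104.097, so z ≈ 68.000 ≈ 68.0 km.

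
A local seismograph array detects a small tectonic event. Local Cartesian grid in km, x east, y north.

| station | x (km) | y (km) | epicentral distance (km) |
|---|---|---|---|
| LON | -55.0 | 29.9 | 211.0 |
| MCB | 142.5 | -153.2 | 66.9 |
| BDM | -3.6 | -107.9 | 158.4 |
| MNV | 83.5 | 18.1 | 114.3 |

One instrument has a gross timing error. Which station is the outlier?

BDM

Solve using three stations at a time. Using LON, MCB, MNV (subtract circle equations pairwise → linear system) gives (x, y) ≈ (118.0, -90.9).
Distances from that point to each station vs reported:
  LON: calculated 211.0 vs reported 211.0 → residual 0.0 km
  MCB: calculated 66.9 vs reported 66.9 → residual 0.0 km
  BDM: calculated 122.8 vs reported 158.4 → residual 35.6 km
  MNV: calculated 114.3 vs reported 114.3 → residual 0.0 km
LON, MCB, MNV are mutually consistent (residuals ≈ 0); BDM is off by 35.6 km.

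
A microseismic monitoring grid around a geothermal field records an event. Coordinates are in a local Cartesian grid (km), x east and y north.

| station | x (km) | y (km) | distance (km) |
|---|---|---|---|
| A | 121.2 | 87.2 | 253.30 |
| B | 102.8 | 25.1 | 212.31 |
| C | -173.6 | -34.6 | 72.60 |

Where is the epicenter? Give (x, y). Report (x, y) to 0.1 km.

Circle about each station: (x − 121.2)² + (y − 87.2)² = 253.30²; (x − 102.8)² + (y − 25.1)² = 212.31²; (x + 173.6)² + (y + 34.6)² = 72.60².
Subtracting the A equation from the B and C equations removes the quadratic terms:
-36.8 x − 124.2 y = 7989.92
-589.6 x − 243.6 y = 67930.97
Solving the 2×2 system: x ≈ -101.0, y ≈ -34.4 km.

(-101.0, -34.4)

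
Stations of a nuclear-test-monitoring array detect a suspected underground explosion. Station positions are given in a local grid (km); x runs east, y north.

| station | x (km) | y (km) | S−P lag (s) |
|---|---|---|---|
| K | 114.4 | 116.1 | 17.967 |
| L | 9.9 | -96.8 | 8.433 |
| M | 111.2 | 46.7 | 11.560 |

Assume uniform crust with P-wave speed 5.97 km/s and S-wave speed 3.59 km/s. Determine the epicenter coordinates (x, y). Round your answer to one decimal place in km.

x ≈ 36.3 km, y ≈ -25.6 km

Distance from S−P lag: d = Δt · v_P v_S / (v_P − v_S) = Δt · (5.97·3.59)/(5.97−3.59) ≈ 9.0052·Δt.
So d_K = 161.80, d_L = 75.94, d_M = 104.10 km.
Circle about each station: (x − 114.4)² + (y − 116.1)² = 161.80²; (x − 9.9)² + (y + 96.8)² = 75.94²; (x − 111.2)² + (y − 46.7)² = 104.10².
Subtracting pairs of circle equations eliminates x²+y² and gives linear equations (the radical axes):
-209.0 x − 425.8 y = 3314.04
-6.4 x − 138.8 y = 3322.19
Solving the 2×2 system: x ≈ 36.3, y ≈ -25.6 km.
Check against K (with the unrounded x, y): √((x − 114.4)²+(y − 116.1)²) = 161.80 ≈ 161.80 km. ✓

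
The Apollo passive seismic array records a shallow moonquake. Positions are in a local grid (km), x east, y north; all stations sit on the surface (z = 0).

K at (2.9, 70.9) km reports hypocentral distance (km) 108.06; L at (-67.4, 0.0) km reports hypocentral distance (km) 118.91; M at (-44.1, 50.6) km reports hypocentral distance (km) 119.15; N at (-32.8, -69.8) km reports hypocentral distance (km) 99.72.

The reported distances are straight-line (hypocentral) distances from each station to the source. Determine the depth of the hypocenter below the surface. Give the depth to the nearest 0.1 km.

z ≈ 44.7 km

Each station gives a sphere (x−x_i)² + (y−y_i)² + z² = d_i² (stations at z=0).
Subtracting the K sphere from L and M: z² cancels, leaving linear equations in x and y:
-140.6 x − 141.8 y = -2955.08
-94.0 x − 40.6 y = -3049.81
Solving: x ≈ 41.004, y ≈ -19.817 km (keep extra digits for the depth step; rounded: 41.0, -19.8).
Then from the K sphere: z² = 108.06² − (x − 2.9)² − (y − 70.9)² with x = 41.004, y = -19.817, so z ≈ 44.671 ≈ 44.7 km.
Check against N (with the unrounded solution): distance 99.70 ≈ 99.72 km. ✓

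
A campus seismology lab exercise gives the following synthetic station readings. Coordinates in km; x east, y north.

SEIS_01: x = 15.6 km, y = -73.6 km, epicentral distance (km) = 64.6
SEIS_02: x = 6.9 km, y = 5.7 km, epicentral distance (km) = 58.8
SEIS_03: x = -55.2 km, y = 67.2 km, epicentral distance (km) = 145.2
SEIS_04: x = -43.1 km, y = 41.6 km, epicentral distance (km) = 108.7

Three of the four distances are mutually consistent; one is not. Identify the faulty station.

Solve using three stations at a time. Using SEIS_01, SEIS_02, SEIS_03 (subtract circle equations pairwise → linear system) gives (x, y) ≈ (57.5, -24.4).
Distances from that point to each station vs reported:
  SEIS_01: calculated 64.7 vs reported 64.6 → residual 0.1 km
  SEIS_02: calculated 58.9 vs reported 58.8 → residual 0.1 km
  SEIS_03: calculated 145.2 vs reported 145.2 → residual 0.0 km
  SEIS_04: calculated 120.3 vs reported 108.7 → residual 11.6 km
SEIS_01, SEIS_02, SEIS_03 are mutually consistent (residuals ≈ 0); SEIS_04 is off by 11.6 km.

SEIS_04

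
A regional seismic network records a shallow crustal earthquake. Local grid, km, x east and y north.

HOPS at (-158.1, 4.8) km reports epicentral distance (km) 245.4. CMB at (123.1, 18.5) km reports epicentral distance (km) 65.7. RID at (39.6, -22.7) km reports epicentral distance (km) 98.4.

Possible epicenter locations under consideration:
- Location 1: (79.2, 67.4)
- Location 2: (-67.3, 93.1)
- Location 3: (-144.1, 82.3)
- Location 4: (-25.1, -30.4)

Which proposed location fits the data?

Location 1

For each candidate, compare |candidate − station| to the reported distance:
Location 1: residuals HOPS 0.0, CMB 0.0, RID 0.0 → max 0.0 km
Location 2: residuals HOPS 118.7, CMB 138.8, RID 59.2 → max 138.8 km
Location 3: residuals HOPS 166.6, CMB 209.0, RID 113.2 → max 209.0 km
Location 4: residuals HOPS 107.8, CMB 90.4, RID 33.2 → max 107.8 km
Only Location 1 has all residuals ≈ 0.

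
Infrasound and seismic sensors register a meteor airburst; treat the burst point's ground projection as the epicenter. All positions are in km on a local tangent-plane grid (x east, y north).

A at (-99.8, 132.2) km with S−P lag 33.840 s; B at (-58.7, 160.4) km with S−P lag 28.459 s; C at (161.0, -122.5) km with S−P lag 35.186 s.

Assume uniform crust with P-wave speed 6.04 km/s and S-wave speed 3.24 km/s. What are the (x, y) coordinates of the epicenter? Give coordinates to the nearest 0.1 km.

x ≈ 136.5 km, y ≈ 122.2 km

Distance from S−P lag: d = Δt · v_P v_S / (v_P − v_S) = Δt · (6.04·3.24)/(6.04−3.24) ≈ 6.9891·Δt.
So d_A = 236.51, d_B = 198.90, d_C = 245.92 km.
Circle about each station: (x + 99.8)² + (y − 132.2)² = 236.51²; (x + 58.7)² + (y − 160.4)² = 198.90²; (x − 161.0)² + (y + 122.5)² = 245.92².
Subtracting the A equation from the B and C equations removes the quadratic terms:
82.2 x + 56.4 y = 18112.74
521.6 x − 509.4 y = 8950.70
Solving the 2×2 system: x ≈ 136.5, y ≈ 122.2 km.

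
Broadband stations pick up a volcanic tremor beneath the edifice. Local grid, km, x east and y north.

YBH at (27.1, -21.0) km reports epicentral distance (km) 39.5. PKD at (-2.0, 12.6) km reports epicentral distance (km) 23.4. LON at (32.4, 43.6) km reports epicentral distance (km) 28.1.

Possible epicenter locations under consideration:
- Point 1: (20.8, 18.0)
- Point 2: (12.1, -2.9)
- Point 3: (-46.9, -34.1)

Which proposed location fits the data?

Point 1

For each candidate, compare |candidate − station| to the reported distance:
Point 1: residuals YBH 0.0, PKD 0.0, LON 0.0 → max 0.0 km
Point 2: residuals YBH 16.0, PKD 2.4, LON 22.6 → max 22.6 km
Point 3: residuals YBH 35.7, PKD 41.4, LON 82.9 → max 82.9 km
Only Point 1 has all residuals ≈ 0.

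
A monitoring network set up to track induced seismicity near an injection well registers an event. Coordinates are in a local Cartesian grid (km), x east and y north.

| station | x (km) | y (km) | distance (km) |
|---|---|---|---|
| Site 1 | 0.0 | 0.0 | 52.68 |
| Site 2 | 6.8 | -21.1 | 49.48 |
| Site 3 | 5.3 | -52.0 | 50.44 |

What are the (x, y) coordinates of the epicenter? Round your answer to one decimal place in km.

Circle about each station: x² + y² = 52.68²; (x − 6.8)² + (y + 21.1)² = 49.48²; (x − 5.3)² + (y + 52.0)² = 50.44².
Subtracting the Site 1 equation from the Site 2 and Site 3 equations removes the quadratic terms:
13.6 x − 42.2 y = 818.36
10.6 x − 104.0 y = 2963.08
Solving the 2×2 system: x ≈ -41.3, y ≈ -32.7 km.

(-41.3, -32.7)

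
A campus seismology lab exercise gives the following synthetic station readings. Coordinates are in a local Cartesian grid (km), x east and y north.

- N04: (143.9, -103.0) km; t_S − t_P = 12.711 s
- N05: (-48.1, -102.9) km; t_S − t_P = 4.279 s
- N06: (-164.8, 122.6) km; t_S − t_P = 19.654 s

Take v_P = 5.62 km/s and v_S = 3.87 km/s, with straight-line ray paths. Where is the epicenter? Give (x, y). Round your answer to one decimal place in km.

Distance from S−P lag: d = Δt · v_P v_S / (v_P − v_S) = Δt · (5.62·3.87)/(5.62−3.87) ≈ 12.4282·Δt.
So d_N04 = 157.98, d_N05 = 53.18, d_N06 = 244.26 km.
Circle about each station: (x − 143.9)² + (y + 103.0)² = 157.98²; (x + 48.1)² + (y + 102.9)² = 53.18²; (x + 164.8)² + (y − 122.6)² = 244.26².
Subtracting the N04 equation from the N05 and N06 equations removes the quadratic terms:
-384.0 x + 0.2 y = 3715.38
-617.4 x + 451.2 y = -23831.68
Solving the 2×2 system: x ≈ -9.7, y ≈ -66.1 km.

-9.7 km east, -66.1 km north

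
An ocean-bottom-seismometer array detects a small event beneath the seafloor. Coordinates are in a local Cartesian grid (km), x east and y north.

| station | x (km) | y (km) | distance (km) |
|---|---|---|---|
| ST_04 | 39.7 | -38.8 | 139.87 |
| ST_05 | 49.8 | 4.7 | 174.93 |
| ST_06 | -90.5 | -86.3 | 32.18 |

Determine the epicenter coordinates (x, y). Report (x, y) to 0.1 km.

x ≈ -77.2 km, y ≈ -115.6 km

Circle about each station: (x − 39.7)² + (y + 38.8)² = 139.87²; (x − 49.8)² + (y − 4.7)² = 174.93²; (x + 90.5)² + (y + 86.3)² = 32.18².
Subtracting pairs of circle equations eliminates x²+y² and gives linear equations (the radical axes):
20.2 x + 87.0 y = -11616.29
-260.4 x − 95.0 y = 31084.47
Solving the 2×2 system: x ≈ -77.2, y ≈ -115.6 km.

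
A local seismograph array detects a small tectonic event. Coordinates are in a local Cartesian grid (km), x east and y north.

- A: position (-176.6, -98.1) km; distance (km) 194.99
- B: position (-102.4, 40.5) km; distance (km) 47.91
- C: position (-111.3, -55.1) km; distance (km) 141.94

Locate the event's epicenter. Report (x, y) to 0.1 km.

Circle about each station: (x + 176.6)² + (y + 98.1)² = 194.99²; (x + 102.4)² + (y − 40.5)² = 47.91²; (x + 111.3)² + (y + 55.1)² = 141.94².
Subtracting the A equation from the B and C equations removes the quadratic terms:
148.4 x + 277.2 y = 7040.57
130.6 x + 86.0 y = -7513.33
Solving the 2×2 system: x ≈ -114.7, y ≈ 86.8 km.

(-114.7, 86.8)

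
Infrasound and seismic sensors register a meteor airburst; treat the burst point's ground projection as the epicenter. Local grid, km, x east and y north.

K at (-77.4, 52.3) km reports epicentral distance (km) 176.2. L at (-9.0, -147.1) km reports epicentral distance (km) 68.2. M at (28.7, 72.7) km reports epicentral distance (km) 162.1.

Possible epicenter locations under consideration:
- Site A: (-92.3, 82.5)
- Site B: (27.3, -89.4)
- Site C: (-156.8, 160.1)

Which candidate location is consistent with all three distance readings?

Site B

For each candidate, compare |candidate − station| to the reported distance:
Site A: residuals K 142.5, L 176.0, M 40.7 → max 176.0 km
Site B: residuals K 0.0, L 0.0, M 0.0 → max 0.0 km
Site C: residuals K 42.3, L 272.7, M 43.0 → max 272.7 km
Only Site B has all residuals ≈ 0.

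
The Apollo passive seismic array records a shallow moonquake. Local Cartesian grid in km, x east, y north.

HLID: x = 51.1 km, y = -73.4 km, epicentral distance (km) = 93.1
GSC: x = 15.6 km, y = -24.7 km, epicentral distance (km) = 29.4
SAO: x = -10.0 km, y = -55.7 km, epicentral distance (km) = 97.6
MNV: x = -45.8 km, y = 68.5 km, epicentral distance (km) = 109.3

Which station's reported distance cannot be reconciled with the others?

Solve using three stations at a time. Using HLID, SAO, MNV (subtract circle equations pairwise → linear system) gives (x, y) ≈ (52.0, 19.7).
Distances from that point to each station vs reported:
  HLID: calculated 93.1 vs reported 93.1 → residual 0.0 km
  GSC: calculated 57.4 vs reported 29.4 → residual 28.0 km
  SAO: calculated 97.6 vs reported 97.6 → residual 0.0 km
  MNV: calculated 109.3 vs reported 109.3 → residual 0.0 km
HLID, SAO, MNV are mutually consistent (residuals ≈ 0); GSC is off by 28.0 km.

GSC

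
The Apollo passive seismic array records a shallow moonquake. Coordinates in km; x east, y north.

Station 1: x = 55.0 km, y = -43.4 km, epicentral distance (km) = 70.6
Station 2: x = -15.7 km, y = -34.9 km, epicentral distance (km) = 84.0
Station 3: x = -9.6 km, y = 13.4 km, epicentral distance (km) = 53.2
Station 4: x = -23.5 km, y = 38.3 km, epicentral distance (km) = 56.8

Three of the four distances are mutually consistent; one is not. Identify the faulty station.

Solve using three stations at a time. Using Station 1, Station 2, Station 3 (subtract circle equations pairwise → linear system) gives (x, y) ≈ (42.1, 26.1).
Distances from that point to each station vs reported:
  Station 1: calculated 70.7 vs reported 70.6 → residual 0.1 km
  Station 2: calculated 84.0 vs reported 84.0 → residual 0.0 km
  Station 3: calculated 53.3 vs reported 53.2 → residual 0.1 km
  Station 4: calculated 66.8 vs reported 56.8 → residual 10.0 km
Station 1, Station 2, Station 3 are mutually consistent (residuals ≈ 0); Station 4 is off by 10.0 km.

Station 4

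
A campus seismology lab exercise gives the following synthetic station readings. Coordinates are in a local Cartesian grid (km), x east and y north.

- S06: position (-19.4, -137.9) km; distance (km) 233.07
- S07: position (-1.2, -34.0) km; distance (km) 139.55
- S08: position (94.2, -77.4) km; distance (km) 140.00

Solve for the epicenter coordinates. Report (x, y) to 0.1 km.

Circle about each station: (x + 19.4)² + (y + 137.9)² = 233.07²; (x + 1.2)² + (y + 34.0)² = 139.55²; (x − 94.2)² + (y + 77.4)² = 140.00².
Subtracting the S06 equation from the S07 and S08 equations removes the quadratic terms:
36.4 x + 207.8 y = 16612.09
227.2 x + 121.0 y = 30193.25
Solving the 2×2 system: x ≈ 99.6, y ≈ 62.5 km.

(99.6, 62.5)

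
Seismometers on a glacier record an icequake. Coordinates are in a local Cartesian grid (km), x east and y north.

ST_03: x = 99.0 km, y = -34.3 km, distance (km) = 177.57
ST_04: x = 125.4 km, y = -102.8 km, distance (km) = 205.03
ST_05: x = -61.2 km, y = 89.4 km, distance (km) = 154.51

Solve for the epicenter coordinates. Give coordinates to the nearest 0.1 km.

-76.0 km east, -64.4 km north

Circle about each station: (x − 99.0)² + (y + 34.3)² = 177.57²; (x − 125.4)² + (y + 102.8)² = 205.03²; (x + 61.2)² + (y − 89.4)² = 154.51².
Subtracting the ST_03 equation from the ST_04 and ST_05 equations removes the quadratic terms:
52.8 x − 137.0 y = 4809.31
-320.4 x + 247.4 y = 8418.07
Solving the 2×2 system: x ≈ -76.0, y ≈ -64.4 km.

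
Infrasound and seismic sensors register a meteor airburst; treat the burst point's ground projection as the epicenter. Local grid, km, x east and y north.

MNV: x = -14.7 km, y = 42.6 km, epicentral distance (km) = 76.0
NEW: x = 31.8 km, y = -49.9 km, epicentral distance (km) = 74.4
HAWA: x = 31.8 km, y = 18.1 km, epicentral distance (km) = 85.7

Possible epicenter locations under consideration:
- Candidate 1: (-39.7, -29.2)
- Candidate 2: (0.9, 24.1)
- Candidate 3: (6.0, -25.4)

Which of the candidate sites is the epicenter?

For each candidate, compare |candidate − station| to the reported distance:
Candidate 1: residuals MNV 0.0, NEW 0.0, HAWA 0.0 → max 0.0 km
Candidate 2: residuals MNV 51.8, NEW 5.8, HAWA 54.2 → max 54.2 km
Candidate 3: residuals MNV 4.9, NEW 38.8, HAWA 35.1 → max 38.8 km
Only Candidate 1 has all residuals ≈ 0.

Candidate 1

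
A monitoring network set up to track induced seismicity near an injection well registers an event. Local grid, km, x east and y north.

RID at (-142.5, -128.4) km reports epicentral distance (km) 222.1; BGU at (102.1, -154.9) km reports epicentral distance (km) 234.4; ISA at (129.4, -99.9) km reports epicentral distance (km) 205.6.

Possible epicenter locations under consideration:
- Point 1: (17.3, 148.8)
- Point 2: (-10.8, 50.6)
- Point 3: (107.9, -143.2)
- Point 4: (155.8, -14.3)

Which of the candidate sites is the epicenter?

For each candidate, compare |candidate − station| to the reported distance:
Point 1: residuals RID 97.9, BGU 80.9, ISA 67.2 → max 97.9 km
Point 2: residuals RID 0.1, BGU 0.1, ISA 0.1 → max 0.1 km
Point 3: residuals RID 28.7, BGU 221.3, ISA 157.3 → max 221.3 km
Point 4: residuals RID 97.3, BGU 83.9, ISA 116.0 → max 116.0 km
Only Point 2 has all residuals ≈ 0.

Point 2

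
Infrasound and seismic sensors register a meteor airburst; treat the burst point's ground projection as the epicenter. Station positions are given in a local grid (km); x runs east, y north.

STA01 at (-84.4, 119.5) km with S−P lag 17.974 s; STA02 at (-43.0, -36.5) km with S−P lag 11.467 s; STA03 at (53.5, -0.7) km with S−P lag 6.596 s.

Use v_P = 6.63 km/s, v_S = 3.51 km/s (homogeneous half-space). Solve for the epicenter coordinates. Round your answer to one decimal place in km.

13.4 km east, 27.8 km north

Distance from S−P lag: d = Δt · v_P v_S / (v_P − v_S) = Δt · (6.63·3.51)/(6.63−3.51) ≈ 7.4587·Δt.
So d_STA01 = 134.06, d_STA02 = 85.53, d_STA03 = 49.20 km.
Circle about each station: (x + 84.4)² + (y − 119.5)² = 134.06²; (x + 43.0)² + (y + 36.5)² = 85.53²; (x − 53.5)² + (y + 0.7)² = 49.20².
Subtracting the STA01 equation from the STA02 and STA03 equations removes the quadratic terms:
82.8 x − 312.0 y = -7565.66
275.8 x − 240.4 y = -2989.43
Solving the 2×2 system: x ≈ 13.4, y ≈ 27.8 km.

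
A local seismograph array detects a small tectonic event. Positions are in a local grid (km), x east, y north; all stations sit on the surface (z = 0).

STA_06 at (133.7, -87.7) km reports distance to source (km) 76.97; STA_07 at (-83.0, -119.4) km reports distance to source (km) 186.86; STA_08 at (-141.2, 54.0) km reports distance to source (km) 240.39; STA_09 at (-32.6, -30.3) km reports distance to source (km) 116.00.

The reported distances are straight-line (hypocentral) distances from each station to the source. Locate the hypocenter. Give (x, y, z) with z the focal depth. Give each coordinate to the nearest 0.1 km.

Each station gives a sphere (x−x_i)² + (y−y_i)² + z² = d_i² (stations at z=0).
Subtracting the STA_06 sphere from STA_07 and STA_08: z² cancels, leaving linear equations in x and y:
-433.4 x − 63.4 y = -33413.90
-549.8 x + 283.4 y = -54576.51
Solving: x ≈ 81.998, y ≈ -33.501 km (keep extra digits for the depth step; rounded: 82.0, -33.5).
Then from the STA_06 sphere: z² = 76.97² − (x − 133.7)² − (y + 87.7)² with x = 81.998, y = -33.501, so z ≈ 17.713 ≈ 17.7 km.
Check against STA_09 (with the unrounded solution): distance 116.00 ≈ 116.00 km. ✓

x ≈ 82.0 km, y ≈ -33.5 km, depth ≈ 17.7 km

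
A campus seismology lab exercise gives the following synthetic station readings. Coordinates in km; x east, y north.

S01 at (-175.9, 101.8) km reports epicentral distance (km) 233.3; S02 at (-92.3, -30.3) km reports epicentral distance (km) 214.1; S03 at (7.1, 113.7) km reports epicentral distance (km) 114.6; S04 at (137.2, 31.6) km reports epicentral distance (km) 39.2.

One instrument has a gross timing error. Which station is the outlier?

Solve using three stations at a time. Using S02, S03, S04 (subtract circle equations pairwise → linear system) gives (x, y) ≈ (104.7, 53.6).
Distances from that point to each station vs reported:
  S01: calculated 284.7 vs reported 233.3 → residual 51.4 km
  S02: calculated 214.1 vs reported 214.1 → residual 0.0 km
  S03: calculated 114.6 vs reported 114.6 → residual 0.0 km
  S04: calculated 39.2 vs reported 39.2 → residual 0.0 km
S02, S03, S04 are mutually consistent (residuals ≈ 0); S01 is off by 51.4 km.

S01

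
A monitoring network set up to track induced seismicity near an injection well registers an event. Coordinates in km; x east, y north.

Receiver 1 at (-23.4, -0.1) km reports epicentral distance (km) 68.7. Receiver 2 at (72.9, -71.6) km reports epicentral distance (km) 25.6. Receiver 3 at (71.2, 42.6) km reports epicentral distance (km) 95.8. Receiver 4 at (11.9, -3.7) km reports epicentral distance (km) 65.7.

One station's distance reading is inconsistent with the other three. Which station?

Solve using three stations at a time. Using Receiver 2, Receiver 3, Receiver 4 (subtract circle equations pairwise → linear system) gives (x, y) ≈ (56.4, -52.0).
Distances from that point to each station vs reported:
  Receiver 1: calculated 95.2 vs reported 68.7 → residual 26.5 km
  Receiver 2: calculated 25.6 vs reported 25.6 → residual 0.0 km
  Receiver 3: calculated 95.8 vs reported 95.8 → residual 0.0 km
  Receiver 4: calculated 65.7 vs reported 65.7 → residual 0.0 km
Receiver 2, Receiver 3, Receiver 4 are mutually consistent (residuals ≈ 0); Receiver 1 is off by 26.5 km.

Receiver 1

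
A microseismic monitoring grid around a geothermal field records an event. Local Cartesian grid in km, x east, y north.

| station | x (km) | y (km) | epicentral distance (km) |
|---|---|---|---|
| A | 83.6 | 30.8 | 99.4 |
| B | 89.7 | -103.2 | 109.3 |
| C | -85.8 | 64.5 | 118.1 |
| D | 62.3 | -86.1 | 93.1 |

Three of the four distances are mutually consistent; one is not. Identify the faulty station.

B

Solve using three stations at a time. Using A, C, D (subtract circle equations pairwise → linear system) gives (x, y) ≈ (-2.4, -19.1).
Distances from that point to each station vs reported:
  A: calculated 99.4 vs reported 99.4 → residual 0.0 km
  B: calculated 124.7 vs reported 109.3 → residual 15.4 km
  C: calculated 118.1 vs reported 118.1 → residual 0.0 km
  D: calculated 93.1 vs reported 93.1 → residual 0.0 km
A, C, D are mutually consistent (residuals ≈ 0); B is off by 15.4 km.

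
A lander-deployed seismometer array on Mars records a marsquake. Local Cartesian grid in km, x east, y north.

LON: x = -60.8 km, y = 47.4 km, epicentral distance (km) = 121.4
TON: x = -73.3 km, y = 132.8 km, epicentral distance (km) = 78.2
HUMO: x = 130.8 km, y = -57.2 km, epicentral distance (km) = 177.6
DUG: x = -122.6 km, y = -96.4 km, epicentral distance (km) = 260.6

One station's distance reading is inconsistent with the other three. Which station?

TON

Solve using three stations at a time. Using LON, HUMO, DUG (subtract circle equations pairwise → linear system) gives (x, y) ≈ (48.5, 100.1).
Distances from that point to each station vs reported:
  LON: calculated 121.4 vs reported 121.4 → residual 0.0 km
  TON: calculated 126.1 vs reported 78.2 → residual 47.9 km
  HUMO: calculated 177.6 vs reported 177.6 → residual 0.0 km
  DUG: calculated 260.6 vs reported 260.6 → residual 0.0 km
LON, HUMO, DUG are mutually consistent (residuals ≈ 0); TON is off by 47.9 km.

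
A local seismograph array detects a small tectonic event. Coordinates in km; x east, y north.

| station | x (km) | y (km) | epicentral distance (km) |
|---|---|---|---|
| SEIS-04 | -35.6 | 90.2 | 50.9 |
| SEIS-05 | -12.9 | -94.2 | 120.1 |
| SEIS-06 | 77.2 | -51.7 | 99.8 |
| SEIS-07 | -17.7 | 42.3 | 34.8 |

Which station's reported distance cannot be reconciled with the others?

Solve using three stations at a time. Using SEIS-05, SEIS-06, SEIS-07 (subtract circle equations pairwise → linear system) gives (x, y) ≈ (11.5, 23.4).
Distances from that point to each station vs reported:
  SEIS-04: calculated 81.7 vs reported 50.9 → residual 30.8 km
  SEIS-05: calculated 120.1 vs reported 120.1 → residual 0.0 km
  SEIS-06: calculated 99.8 vs reported 99.8 → residual 0.0 km
  SEIS-07: calculated 34.8 vs reported 34.8 → residual 0.0 km
SEIS-05, SEIS-06, SEIS-07 are mutually consistent (residuals ≈ 0); SEIS-04 is off by 30.8 km.

SEIS-04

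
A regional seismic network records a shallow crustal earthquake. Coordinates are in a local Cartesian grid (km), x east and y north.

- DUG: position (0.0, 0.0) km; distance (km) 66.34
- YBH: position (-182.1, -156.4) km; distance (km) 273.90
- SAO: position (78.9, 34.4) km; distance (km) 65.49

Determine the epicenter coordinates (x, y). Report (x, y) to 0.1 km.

60.0 km east, -28.3 km north

Circle about each station: x² + y² = 66.34²; (x + 182.1)² + (y + 156.4)² = 273.90²; (x − 78.9)² + (y − 34.4)² = 65.49².
Subtracting the DUG equation from the YBH and SAO equations removes the quadratic terms:
-364.2 x − 312.8 y = -12998.84
157.8 x + 68.8 y = 7520.63
Solving the 2×2 system: x ≈ 60.0, y ≈ -28.3 km.
Check against DUG (with the unrounded x, y): √(x²+y²) = 66.34 ≈ 66.34 km. ✓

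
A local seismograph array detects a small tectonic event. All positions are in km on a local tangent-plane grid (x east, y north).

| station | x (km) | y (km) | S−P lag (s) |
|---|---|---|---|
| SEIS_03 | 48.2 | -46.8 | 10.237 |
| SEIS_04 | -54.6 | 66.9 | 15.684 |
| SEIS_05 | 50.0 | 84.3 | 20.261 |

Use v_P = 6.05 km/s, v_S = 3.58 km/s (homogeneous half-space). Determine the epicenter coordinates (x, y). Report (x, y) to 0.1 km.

Distance from S−P lag: d = Δt · v_P v_S / (v_P − v_S) = Δt · (6.05·3.58)/(6.05−3.58) ≈ 8.7688·Δt.
So d_SEIS_03 = 89.77, d_SEIS_04 = 137.53, d_SEIS_05 = 177.67 km.
Circle about each station: (x − 48.2)² + (y + 46.8)² = 89.77²; (x + 54.6)² + (y − 66.9)² = 137.53²; (x − 50.0)² + (y − 84.3)² = 177.67².
Subtracting pairs of circle equations eliminates x²+y² and gives linear equations (the radical axes):
-205.6 x + 227.4 y = -7912.56
3.6 x + 262.2 y = -18414.97
Solving the 2×2 system: x ≈ -38.6, y ≈ -69.7 km.
Check against SEIS_03 (with the unrounded x, y): √((x − 48.2)²+(y + 46.8)²) = 89.78 ≈ 89.77 km. ✓

x ≈ -38.6 km, y ≈ -69.7 km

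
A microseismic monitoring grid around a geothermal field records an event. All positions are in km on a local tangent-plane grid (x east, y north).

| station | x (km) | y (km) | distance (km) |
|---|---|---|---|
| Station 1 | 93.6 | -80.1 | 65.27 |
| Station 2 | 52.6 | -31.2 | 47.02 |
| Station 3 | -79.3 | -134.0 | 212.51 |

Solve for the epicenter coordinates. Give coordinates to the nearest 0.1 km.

96.7 km east, -14.9 km north

Circle about each station: (x − 93.6)² + (y + 80.1)² = 65.27²; (x − 52.6)² + (y + 31.2)² = 47.02²; (x + 79.3)² + (y + 134.0)² = 212.51².
Subtracting the Station 1 equation from the Station 2 and Station 3 equations removes the quadratic terms:
-82.0 x + 97.8 y = -9387.48
-345.8 x − 107.8 y = -31832.81
Solving the 2×2 system: x ≈ 96.7, y ≈ -14.9 km.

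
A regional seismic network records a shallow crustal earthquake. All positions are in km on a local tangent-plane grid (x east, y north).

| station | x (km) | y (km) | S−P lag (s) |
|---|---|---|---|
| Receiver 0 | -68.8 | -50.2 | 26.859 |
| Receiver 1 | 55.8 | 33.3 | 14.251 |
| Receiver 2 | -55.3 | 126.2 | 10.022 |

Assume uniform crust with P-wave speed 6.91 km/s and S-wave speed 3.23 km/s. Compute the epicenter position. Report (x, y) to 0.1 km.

x ≈ -1.4 km, y ≈ 98.1 km

Distance from S−P lag: d = Δt · v_P v_S / (v_P − v_S) = Δt · (6.91·3.23)/(6.91−3.23) ≈ 6.0650·Δt.
So d_Receiver 0 = 162.90, d_Receiver 1 = 86.43, d_Receiver 2 = 60.78 km.
Circle about each station: (x + 68.8)² + (y + 50.2)² = 162.90²; (x − 55.8)² + (y − 33.3)² = 86.43²; (x + 55.3)² + (y − 126.2)² = 60.78².
Subtracting the Receiver 0 equation from the Receiver 1 and Receiver 2 equations removes the quadratic terms:
249.2 x + 167.0 y = 16035.32
27.0 x + 352.8 y = 34573.25
Solving the 2×2 system: x ≈ -1.4, y ≈ 98.1 km.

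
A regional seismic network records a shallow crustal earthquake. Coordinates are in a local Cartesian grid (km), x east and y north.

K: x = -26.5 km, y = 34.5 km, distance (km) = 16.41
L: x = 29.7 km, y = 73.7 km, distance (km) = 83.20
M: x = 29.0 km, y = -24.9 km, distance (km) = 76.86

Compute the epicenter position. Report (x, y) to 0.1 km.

Circle about each station: (x + 26.5)² + (y − 34.5)² = 16.41²; (x − 29.7)² + (y − 73.7)² = 83.20²; (x − 29.0)² + (y + 24.9)² = 76.86².
Subtracting pairs of circle equations eliminates x²+y² and gives linear equations (the radical axes):
112.4 x + 78.4 y = -2231.67
111.0 x − 118.8 y = -6069.66
Solving the 2×2 system: x ≈ -33.6, y ≈ 19.7 km.

(-33.6, 19.7)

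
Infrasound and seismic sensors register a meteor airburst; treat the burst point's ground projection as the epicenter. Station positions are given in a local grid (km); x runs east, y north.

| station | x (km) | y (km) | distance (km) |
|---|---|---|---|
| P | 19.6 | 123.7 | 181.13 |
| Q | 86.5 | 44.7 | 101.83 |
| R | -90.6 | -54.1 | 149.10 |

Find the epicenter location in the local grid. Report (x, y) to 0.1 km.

Circle about each station: (x − 19.6)² + (y − 123.7)² = 181.13²; (x − 86.5)² + (y − 44.7)² = 101.83²; (x + 90.6)² + (y + 54.1)² = 149.10².
Subtracting the P equation from the Q and R equations removes the quadratic terms:
133.8 x − 158.0 y = 16233.22
-220.4 x − 355.6 y = 6026.59
Solving the 2×2 system: x ≈ 58.5, y ≈ -53.2 km.

x ≈ 58.5 km, y ≈ -53.2 km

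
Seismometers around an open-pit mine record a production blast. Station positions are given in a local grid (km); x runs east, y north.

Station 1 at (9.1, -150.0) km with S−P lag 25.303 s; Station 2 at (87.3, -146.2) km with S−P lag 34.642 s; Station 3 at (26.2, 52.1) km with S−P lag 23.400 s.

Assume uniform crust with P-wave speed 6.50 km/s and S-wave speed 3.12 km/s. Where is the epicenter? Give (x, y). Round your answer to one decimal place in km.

Distance from S−P lag: d = Δt · v_P v_S / (v_P − v_S) = Δt · (6.50·3.12)/(6.50−3.12) ≈ 6.0000·Δt.
So d_Station 1 = 151.82, d_Station 2 = 207.85, d_Station 3 = 140.40 km.
Circle about each station: (x − 9.1)² + (y + 150.0)² = 151.82²; (x − 87.3)² + (y + 146.2)² = 207.85²; (x − 26.2)² + (y − 52.1)² = 140.40².
Subtracting the Station 1 equation from the Station 2 and Station 3 equations removes the quadratic terms:
156.4 x + 7.6 y = -13739.39
34.2 x + 404.2 y = -15844.81
Solving the 2×2 system: x ≈ -86.3, y ≈ -31.9 km.
Check against Station 1 (with the unrounded x, y): √((x − 9.1)²+(y + 150.0)²) = 151.82 ≈ 151.82 km. ✓

x ≈ -86.3 km, y ≈ -31.9 km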